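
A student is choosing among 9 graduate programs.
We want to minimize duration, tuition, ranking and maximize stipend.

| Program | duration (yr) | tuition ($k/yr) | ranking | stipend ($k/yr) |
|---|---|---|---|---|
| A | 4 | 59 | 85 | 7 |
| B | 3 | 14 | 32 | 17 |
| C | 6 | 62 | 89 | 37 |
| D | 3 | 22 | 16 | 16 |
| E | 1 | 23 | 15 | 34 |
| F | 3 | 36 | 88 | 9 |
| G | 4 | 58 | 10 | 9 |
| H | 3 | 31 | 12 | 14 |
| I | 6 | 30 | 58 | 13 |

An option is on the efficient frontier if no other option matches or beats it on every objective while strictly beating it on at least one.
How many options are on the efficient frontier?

6

A: dominated by B (duration 3≤4, tuition 14≤59, ranking 32≤85, stipend 17≥7).
B: not dominated (best tuition).
C: not dominated (best stipend).
D: not dominated.
E: not dominated (best duration).
F: dominated by B (duration 3≤3, tuition 14≤36, ranking 32≤88, stipend 17≥9).
G: not dominated (best ranking).
H: not dominated.
I: dominated by B (duration 3≤6, tuition 14≤30, ranking 32≤58, stipend 17≥13).
Pareto-optimal: B, C, D, E, G, H → 6.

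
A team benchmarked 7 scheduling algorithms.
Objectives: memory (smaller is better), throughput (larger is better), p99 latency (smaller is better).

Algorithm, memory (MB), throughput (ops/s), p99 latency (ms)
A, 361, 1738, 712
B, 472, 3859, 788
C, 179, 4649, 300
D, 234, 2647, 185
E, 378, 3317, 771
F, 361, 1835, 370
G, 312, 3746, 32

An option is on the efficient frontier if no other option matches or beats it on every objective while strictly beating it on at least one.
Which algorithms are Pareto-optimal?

C, D, G

A: dominated by C (memory 179≤361, throughput 4649≥1738, p99 latency 300≤712).
B: dominated by C (memory 179≤472, throughput 4649≥3859, p99 latency 300≤788).
C: not dominated (best memory).
D: not dominated.
E: dominated by C (memory 179≤378, throughput 4649≥3317, p99 latency 300≤771).
F: dominated by C (memory 179≤361, throughput 4649≥1835, p99 latency 300≤370).
G: not dominated (best p99 latency).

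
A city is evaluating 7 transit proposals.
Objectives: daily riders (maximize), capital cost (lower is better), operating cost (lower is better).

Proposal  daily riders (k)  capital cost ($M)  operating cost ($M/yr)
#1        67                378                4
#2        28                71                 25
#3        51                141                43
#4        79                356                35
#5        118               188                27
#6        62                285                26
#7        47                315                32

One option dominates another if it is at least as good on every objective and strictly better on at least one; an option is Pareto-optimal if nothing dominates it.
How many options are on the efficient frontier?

5

#1: not dominated (best operating cost).
#2: not dominated (best capital cost).
#3: not dominated.
#4: dominated by #5 (daily riders 118≥79, capital cost 188≤356, operating cost 27≤35).
#5: not dominated (best daily riders).
#6: not dominated.
#7: dominated by #5 (daily riders 118≥47, capital cost 188≤315, operating cost 27≤32).
Pareto-optimal: #1, #2, #3, #5, #6 → 5.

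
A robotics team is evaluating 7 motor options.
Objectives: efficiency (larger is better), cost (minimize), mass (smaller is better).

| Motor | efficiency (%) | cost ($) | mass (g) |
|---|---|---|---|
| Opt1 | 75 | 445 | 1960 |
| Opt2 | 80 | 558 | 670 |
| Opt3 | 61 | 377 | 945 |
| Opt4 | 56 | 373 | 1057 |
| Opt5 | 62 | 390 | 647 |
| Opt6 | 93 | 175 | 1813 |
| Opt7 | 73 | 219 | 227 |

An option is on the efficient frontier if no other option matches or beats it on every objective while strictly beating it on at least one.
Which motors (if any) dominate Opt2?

Opt1: worse on efficiency (75 vs 80).
Opt3: worse on efficiency (61 vs 80).
Opt4: worse on efficiency (56 vs 80).
Opt5: worse on efficiency (62 vs 80).
Opt6: worse on mass (1813 vs 670).
Opt7: worse on efficiency (73 vs 80).
No option dominates Opt2.

none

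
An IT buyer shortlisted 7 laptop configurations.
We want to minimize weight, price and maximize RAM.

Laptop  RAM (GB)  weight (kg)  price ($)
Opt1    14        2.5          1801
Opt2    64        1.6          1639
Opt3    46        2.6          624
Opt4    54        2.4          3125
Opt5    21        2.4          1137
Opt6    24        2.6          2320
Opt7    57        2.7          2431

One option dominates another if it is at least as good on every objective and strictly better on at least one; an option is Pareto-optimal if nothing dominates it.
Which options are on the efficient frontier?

Opt1: dominated by Opt2 (RAM 64≥14, weight 1.6≤2.5, price 1639≤1801).
Opt2: not dominated (best RAM).
Opt3: not dominated (best price).
Opt4: dominated by Opt2 (RAM 64≥54, weight 1.6≤2.4, price 1639≤3125).
Opt5: not dominated.
Opt6: dominated by Opt2 (RAM 64≥24, weight 1.6≤2.6, price 1639≤2320).
Opt7: dominated by Opt2 (RAM 64≥57, weight 1.6≤2.7, price 1639≤2431).

Opt2, Opt3, Opt5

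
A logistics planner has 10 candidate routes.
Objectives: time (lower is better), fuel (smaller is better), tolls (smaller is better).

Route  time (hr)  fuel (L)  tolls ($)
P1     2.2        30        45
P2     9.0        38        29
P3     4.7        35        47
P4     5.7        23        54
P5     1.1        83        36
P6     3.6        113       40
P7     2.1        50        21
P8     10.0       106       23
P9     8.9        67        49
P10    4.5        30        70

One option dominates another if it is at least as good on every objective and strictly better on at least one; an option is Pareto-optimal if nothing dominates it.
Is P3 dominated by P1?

Yes

P1 vs P3: time 2.2≤4.7, fuel 30≤35, tolls 45≤47 — P1 is at least as good on every objective with at least one strict improvement.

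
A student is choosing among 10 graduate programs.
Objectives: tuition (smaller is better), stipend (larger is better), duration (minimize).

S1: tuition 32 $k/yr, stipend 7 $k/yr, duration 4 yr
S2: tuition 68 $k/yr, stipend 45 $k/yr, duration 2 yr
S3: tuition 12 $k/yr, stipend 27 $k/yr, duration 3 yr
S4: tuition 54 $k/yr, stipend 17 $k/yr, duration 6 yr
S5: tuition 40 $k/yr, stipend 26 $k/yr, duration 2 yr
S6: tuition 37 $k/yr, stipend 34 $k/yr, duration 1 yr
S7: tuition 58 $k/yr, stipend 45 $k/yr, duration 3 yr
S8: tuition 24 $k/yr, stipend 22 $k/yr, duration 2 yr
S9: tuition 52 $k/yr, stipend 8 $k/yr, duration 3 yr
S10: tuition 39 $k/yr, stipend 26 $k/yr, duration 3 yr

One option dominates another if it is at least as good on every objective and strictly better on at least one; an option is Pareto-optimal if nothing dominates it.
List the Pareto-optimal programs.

S1: dominated by S3 (tuition 12≤32, stipend 27≥7, duration 3≤4).
S2: not dominated.
S3: not dominated (best tuition).
S4: dominated by S3 (tuition 12≤54, stipend 27≥17, duration 3≤6).
S5: dominated by S6 (tuition 37≤40, stipend 34≥26, duration 1≤2).
S6: not dominated (best duration).
S7: not dominated.
S8: not dominated.
S9: dominated by S3 (tuition 12≤52, stipend 27≥8, duration 3≤3).
S10: dominated by S3 (tuition 12≤39, stipend 27≥26, duration 3≤3).

S2, S3, S6, S7, S8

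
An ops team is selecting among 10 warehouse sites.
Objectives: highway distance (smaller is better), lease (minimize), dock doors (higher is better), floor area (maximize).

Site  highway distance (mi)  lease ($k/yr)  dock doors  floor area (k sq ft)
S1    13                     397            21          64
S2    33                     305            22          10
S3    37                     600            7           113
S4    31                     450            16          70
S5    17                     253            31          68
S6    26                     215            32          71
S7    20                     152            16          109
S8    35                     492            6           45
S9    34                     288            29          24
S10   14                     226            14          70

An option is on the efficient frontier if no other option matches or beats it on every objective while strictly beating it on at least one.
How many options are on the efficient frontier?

6

S1: not dominated (best highway distance).
S2: dominated by S5 (highway distance 17≤33, lease 253≤305, dock doors 31≥22, floor area 68≥10).
S3: not dominated (best floor area).
S4: dominated by S6 (highway distance 26≤31, lease 215≤450, dock doors 32≥16, floor area 71≥70).
S5: not dominated.
S6: not dominated (best dock doors).
S7: not dominated (best lease).
S8: dominated by S1 (highway distance 13≤35, lease 397≤492, dock doors 21≥6, floor area 64≥45).
S9: dominated by S5 (highway distance 17≤34, lease 253≤288, dock doors 31≥29, floor area 68≥24).
S10: not dominated.
Pareto-optimal: S1, S3, S5, S6, S7, S10 → 6.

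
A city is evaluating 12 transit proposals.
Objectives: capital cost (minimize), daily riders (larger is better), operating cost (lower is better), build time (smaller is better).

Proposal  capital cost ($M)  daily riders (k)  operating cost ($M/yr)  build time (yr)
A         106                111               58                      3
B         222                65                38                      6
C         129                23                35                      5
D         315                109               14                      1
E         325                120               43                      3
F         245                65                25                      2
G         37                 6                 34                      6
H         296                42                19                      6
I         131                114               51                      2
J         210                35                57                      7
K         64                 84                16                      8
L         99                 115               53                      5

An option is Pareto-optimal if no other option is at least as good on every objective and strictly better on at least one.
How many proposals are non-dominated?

11

A: not dominated.
B: not dominated.
C: not dominated.
D: not dominated (best operating cost).
E: not dominated (best daily riders).
F: not dominated.
G: not dominated (best capital cost).
H: not dominated.
I: not dominated.
J: dominated by I (capital cost 131≤210, daily riders 114≥35, operating cost 51≤57, build time 2≤7).
K: not dominated.
L: not dominated.
Pareto-optimal: A, B, C, D, E, F, G, H, I, K, L → 11.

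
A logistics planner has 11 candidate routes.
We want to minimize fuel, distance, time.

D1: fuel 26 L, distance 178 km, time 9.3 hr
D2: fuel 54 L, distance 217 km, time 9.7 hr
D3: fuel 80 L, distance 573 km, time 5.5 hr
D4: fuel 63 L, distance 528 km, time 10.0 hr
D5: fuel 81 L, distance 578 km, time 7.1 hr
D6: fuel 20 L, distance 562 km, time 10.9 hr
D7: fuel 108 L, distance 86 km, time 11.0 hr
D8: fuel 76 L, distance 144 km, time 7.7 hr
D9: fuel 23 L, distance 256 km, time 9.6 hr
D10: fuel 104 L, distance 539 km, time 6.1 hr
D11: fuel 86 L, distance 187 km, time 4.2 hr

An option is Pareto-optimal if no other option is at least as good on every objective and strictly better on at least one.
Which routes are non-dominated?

D1: not dominated.
D2: dominated by D1 (fuel 26≤54, distance 178≤217, time 9.3≤9.7).
D3: not dominated.
D4: dominated by D1 (fuel 26≤63, distance 178≤528, time 9.3≤10.0).
D5: dominated by D3 (fuel 80≤81, distance 573≤578, time 5.5≤7.1).
D6: not dominated (best fuel).
D7: not dominated (best distance).
D8: not dominated.
D9: not dominated.
D10: dominated by D11 (fuel 86≤104, distance 187≤539, time 4.2≤6.1).
D11: not dominated (best time).

D1, D3, D6, D7, D8, D9, D11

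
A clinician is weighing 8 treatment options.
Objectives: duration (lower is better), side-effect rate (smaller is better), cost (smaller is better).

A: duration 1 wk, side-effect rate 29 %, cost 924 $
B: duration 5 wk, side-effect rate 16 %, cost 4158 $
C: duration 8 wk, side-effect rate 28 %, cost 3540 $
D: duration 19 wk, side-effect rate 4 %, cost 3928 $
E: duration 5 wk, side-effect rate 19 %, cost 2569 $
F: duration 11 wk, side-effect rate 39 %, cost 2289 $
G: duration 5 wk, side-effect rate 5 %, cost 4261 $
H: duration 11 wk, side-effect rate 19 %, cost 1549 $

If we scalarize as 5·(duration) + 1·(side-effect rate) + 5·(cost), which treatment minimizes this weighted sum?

A

A: 5·1 + 1·29 + 5·924 = 4654
B: 5·5 + 1·16 + 5·4158 = 20831
C: 5·8 + 1·28 + 5·3540 = 17768
D: 5·19 + 1·4 + 5·3928 = 19739
E: 5·5 + 1·19 + 5·2569 = 12889
F: 5·11 + 1·39 + 5·2289 = 11539
G: 5·5 + 1·5 + 5·4261 = 21335
H: 5·11 + 1·19 + 5·1549 = 7819
Lowest: A at 4654.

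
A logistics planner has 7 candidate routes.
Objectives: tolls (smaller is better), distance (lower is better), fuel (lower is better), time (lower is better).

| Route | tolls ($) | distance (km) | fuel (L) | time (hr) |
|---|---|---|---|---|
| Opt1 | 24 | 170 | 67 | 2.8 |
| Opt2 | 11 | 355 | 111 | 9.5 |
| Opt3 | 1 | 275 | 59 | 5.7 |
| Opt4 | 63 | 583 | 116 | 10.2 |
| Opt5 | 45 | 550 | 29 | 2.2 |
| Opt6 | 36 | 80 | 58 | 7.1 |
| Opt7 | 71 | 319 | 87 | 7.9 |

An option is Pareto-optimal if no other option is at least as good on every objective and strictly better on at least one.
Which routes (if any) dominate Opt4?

Opt1, Opt2, Opt3, Opt5, Opt6

Opt1: tolls 24≤63, distance 170≤583, fuel 67≤116, time 2.8≤10.2 — dominates Opt4.
Opt2: tolls 11≤63, distance 355≤583, fuel 111≤116, time 9.5≤10.2 — dominates Opt4.
Opt3: tolls 1≤63, distance 275≤583, fuel 59≤116, time 5.7≤10.2 — dominates Opt4.
Opt5: tolls 45≤63, distance 550≤583, fuel 29≤116, time 2.2≤10.2 — dominates Opt4.
Opt6: tolls 36≤63, distance 80≤583, fuel 58≤116, time 7.1≤10.2 — dominates Opt4.
Others (Opt7) are each worse than Opt4 on at least one objective.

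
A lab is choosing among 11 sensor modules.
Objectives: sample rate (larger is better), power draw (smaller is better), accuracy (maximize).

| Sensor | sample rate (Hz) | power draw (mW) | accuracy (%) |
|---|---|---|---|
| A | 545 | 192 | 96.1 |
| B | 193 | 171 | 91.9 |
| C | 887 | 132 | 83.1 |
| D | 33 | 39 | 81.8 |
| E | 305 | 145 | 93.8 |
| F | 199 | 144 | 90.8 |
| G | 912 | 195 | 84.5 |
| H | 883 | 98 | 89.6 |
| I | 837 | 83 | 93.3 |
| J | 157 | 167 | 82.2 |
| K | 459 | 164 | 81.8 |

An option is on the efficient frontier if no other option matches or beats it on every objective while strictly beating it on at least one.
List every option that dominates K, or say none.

C: sample rate 887≥459, power draw 132≤164, accuracy 83.1≥81.8 — dominates K.
H: sample rate 883≥459, power draw 98≤164, accuracy 89.6≥81.8 — dominates K.
I: sample rate 837≥459, power draw 83≤164, accuracy 93.3≥81.8 — dominates K.
Others (A, B, D, E, F, G, J) are each worse than K on at least one objective.

C, H, I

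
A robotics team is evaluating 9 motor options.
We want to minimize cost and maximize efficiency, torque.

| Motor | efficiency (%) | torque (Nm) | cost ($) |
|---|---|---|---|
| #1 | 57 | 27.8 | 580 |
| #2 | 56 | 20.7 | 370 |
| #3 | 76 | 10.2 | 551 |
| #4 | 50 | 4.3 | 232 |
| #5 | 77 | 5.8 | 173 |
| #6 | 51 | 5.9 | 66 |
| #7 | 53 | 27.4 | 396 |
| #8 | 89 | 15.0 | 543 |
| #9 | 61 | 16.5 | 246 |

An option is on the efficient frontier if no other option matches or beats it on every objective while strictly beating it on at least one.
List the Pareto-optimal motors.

#1: not dominated (best torque).
#2: not dominated.
#3: dominated by #8 (efficiency 89≥76, torque 15.0≥10.2, cost 543≤551).
#4: dominated by #5 (efficiency 77≥50, torque 5.8≥4.3, cost 173≤232).
#5: not dominated.
#6: not dominated (best cost).
#7: not dominated.
#8: not dominated (best efficiency).
#9: not dominated.

#1, #2, #5, #6, #7, #8, #9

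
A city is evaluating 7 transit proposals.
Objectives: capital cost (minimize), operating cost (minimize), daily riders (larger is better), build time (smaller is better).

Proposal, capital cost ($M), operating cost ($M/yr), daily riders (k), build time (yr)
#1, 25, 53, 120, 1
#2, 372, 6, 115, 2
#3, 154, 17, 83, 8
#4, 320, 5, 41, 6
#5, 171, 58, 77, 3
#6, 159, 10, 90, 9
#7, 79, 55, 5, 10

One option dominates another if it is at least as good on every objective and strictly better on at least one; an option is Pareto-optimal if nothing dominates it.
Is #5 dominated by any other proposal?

#1 vs #5: capital cost 25≤171, operating cost 53≤58, daily riders 120≥77, build time 1≤3 — #1 is at least as good on every objective and strictly better on at least one, so #1 dominates #5.

Yes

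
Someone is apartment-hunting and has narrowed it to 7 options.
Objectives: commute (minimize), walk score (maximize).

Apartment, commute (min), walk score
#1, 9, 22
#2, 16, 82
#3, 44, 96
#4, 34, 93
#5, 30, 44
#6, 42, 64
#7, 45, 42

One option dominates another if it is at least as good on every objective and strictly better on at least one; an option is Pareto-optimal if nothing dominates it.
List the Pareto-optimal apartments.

#1, #2, #3, #4

#1: not dominated (best commute).
#2: not dominated.
#3: not dominated (best walk score).
#4: not dominated.
#5: dominated by #2 (commute 16≤30, walk score 82≥44).
#6: dominated by #2 (commute 16≤42, walk score 82≥64).
#7: dominated by #2 (commute 16≤45, walk score 82≥42).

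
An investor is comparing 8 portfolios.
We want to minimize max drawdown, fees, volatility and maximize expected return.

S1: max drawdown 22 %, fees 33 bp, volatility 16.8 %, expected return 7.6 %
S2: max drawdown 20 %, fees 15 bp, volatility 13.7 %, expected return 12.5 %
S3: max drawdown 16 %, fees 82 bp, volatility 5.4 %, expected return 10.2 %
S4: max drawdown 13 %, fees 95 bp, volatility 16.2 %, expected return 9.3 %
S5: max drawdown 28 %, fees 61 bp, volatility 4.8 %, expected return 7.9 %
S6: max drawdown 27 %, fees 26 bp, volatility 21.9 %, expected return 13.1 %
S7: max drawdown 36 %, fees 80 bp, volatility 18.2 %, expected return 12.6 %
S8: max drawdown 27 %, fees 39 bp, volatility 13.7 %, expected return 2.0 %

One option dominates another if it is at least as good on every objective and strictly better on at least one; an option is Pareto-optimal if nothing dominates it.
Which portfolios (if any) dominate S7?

none

S1: worse on expected return (7.6 vs 12.6).
S2: worse on expected return (12.5 vs 12.6).
S3: worse on fees (82 vs 80).
S4: worse on fees (95 vs 80).
S5: worse on expected return (7.9 vs 12.6).
S6: worse on volatility (21.9 vs 18.2).
S8: worse on expected return (2.0 vs 12.6).
No option dominates S7.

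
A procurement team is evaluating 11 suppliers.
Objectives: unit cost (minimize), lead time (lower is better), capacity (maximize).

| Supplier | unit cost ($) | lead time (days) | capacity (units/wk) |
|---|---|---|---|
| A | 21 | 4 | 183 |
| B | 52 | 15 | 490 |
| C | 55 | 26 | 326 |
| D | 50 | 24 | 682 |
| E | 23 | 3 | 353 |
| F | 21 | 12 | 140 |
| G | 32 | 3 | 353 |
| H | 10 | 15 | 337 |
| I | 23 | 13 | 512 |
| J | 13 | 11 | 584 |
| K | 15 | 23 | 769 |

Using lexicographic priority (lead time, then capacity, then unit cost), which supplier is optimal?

E

First minimize lead time: best is 3, kept {E, G}.
Then maximize capacity: best is 353, kept {E, G}.
Then minimize unit cost: best is 23, kept {E}.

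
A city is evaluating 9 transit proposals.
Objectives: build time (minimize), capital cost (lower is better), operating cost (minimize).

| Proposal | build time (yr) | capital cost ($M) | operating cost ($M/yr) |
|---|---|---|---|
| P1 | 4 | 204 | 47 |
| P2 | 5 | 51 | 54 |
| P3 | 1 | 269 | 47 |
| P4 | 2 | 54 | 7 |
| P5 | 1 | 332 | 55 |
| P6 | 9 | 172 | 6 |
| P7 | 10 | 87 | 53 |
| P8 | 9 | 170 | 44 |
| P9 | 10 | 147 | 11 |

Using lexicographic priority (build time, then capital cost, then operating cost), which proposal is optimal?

First minimize build time: best is 1, kept {P3, P5}.
Then minimize capital cost: best is 269, kept {P3}.

P3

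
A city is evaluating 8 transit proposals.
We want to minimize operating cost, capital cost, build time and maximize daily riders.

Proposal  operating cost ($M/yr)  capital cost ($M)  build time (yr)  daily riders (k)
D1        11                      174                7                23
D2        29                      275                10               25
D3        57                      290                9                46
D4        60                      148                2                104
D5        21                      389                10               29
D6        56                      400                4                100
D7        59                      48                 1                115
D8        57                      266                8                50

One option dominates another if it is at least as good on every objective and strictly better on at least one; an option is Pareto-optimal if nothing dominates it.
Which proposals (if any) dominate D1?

D2: worse on operating cost (29 vs 11).
D3: worse on operating cost (57 vs 11).
D4: worse on operating cost (60 vs 11).
D5: worse on operating cost (21 vs 11).
D6: worse on operating cost (56 vs 11).
D7: worse on operating cost (59 vs 11).
D8: worse on operating cost (57 vs 11).
No option dominates D1.

none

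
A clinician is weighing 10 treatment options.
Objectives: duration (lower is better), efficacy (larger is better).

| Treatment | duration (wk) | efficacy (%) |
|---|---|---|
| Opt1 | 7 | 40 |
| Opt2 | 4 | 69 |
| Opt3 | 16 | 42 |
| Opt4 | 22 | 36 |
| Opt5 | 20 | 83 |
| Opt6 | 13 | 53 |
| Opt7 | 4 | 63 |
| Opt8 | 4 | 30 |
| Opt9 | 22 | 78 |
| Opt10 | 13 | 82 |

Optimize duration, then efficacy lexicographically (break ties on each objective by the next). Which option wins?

First minimize duration: best is 4, kept {Opt2, Opt7, Opt8}.
Then maximize efficacy: best is 69, kept {Opt2}.

Opt2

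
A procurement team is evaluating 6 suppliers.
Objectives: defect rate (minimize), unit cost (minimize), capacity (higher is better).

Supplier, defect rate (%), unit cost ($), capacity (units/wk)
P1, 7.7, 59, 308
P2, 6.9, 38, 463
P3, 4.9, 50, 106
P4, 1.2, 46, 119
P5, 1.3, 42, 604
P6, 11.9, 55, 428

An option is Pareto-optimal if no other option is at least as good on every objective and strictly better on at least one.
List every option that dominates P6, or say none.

P2: defect rate 6.9≤11.9, unit cost 38≤55, capacity 463≥428 — dominates P6.
P5: defect rate 1.3≤11.9, unit cost 42≤55, capacity 604≥428 — dominates P6.
Others (P1, P3, P4) are each worse than P6 on at least one objective.

P2, P5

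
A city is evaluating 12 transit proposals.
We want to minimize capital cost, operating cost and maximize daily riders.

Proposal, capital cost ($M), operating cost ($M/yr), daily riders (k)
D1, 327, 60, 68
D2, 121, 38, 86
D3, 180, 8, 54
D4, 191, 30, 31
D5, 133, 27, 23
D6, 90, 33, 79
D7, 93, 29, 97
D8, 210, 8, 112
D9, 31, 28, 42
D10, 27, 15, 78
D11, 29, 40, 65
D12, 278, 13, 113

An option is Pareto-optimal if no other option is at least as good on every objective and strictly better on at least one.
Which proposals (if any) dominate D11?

D10: capital cost 27≤29, operating cost 15≤40, daily riders 78≥65 — dominates D11.
Others (D1, D2, D3, D4, D5, D6, D7, D8, D9, D12) are each worse than D11 on at least one objective.

D10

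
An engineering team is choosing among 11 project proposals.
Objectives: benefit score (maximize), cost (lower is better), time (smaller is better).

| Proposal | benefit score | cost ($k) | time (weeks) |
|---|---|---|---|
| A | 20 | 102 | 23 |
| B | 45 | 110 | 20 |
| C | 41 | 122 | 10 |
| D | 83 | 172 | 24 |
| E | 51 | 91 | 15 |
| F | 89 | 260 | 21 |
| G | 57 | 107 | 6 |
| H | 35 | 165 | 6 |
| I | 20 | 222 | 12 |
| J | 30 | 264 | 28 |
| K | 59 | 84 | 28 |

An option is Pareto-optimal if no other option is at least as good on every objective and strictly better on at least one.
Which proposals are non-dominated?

A: dominated by E (benefit score 51≥20, cost 91≤102, time 15≤23).
B: dominated by E (benefit score 51≥45, cost 91≤110, time 15≤20).
C: dominated by G (benefit score 57≥41, cost 107≤122, time 6≤10).
D: not dominated.
E: not dominated.
F: not dominated (best benefit score).
G: not dominated.
H: dominated by G (benefit score 57≥35, cost 107≤165, time 6≤6).
I: dominated by C (benefit score 41≥20, cost 122≤222, time 10≤12).
J: dominated by B (benefit score 45≥30, cost 110≤264, time 20≤28).
K: not dominated (best cost).

D, E, F, G, K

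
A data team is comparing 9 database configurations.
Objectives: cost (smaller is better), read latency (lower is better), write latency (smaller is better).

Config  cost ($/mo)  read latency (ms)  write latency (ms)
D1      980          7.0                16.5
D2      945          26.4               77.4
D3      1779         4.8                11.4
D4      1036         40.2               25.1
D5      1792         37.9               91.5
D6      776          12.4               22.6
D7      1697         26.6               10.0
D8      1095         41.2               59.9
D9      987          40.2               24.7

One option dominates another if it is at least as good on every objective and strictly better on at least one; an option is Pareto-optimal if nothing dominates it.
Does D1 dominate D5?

D1 vs D5: cost 980≤1792, read latency 7.0≤37.9, write latency 16.5≤91.5 — D1 is at least as good on every objective with at least one strict improvement.

Yes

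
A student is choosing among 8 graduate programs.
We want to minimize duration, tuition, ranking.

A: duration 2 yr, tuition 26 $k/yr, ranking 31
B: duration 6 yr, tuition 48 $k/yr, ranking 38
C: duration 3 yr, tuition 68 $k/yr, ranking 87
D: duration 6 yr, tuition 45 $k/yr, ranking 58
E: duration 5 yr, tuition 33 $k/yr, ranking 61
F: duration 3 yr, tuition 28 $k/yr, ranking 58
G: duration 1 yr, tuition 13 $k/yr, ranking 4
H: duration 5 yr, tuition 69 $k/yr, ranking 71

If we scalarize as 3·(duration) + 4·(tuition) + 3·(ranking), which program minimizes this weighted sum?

G

A: 3·2 + 4·26 + 3·31 = 203
B: 3·6 + 4·48 + 3·38 = 324
C: 3·3 + 4·68 + 3·87 = 542
D: 3·6 + 4·45 + 3·58 = 372
E: 3·5 + 4·33 + 3·61 = 330
F: 3·3 + 4·28 + 3·58 = 295
G: 3·1 + 4·13 + 3·4 = 67
H: 3·5 + 4·69 + 3·71 = 504
Lowest: G at 67.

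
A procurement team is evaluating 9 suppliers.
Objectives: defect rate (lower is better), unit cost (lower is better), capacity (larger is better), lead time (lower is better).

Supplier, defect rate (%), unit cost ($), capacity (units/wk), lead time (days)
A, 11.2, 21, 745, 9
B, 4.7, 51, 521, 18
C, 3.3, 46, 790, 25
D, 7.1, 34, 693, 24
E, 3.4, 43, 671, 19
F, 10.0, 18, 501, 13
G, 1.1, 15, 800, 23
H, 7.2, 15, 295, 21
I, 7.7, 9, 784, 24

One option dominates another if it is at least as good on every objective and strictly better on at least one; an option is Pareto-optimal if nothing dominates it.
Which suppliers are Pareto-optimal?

A, B, E, F, G, H, I

A: not dominated (best lead time).
B: not dominated.
C: dominated by G (defect rate 1.1≤3.3, unit cost 15≤46, capacity 800≥790, lead time 23≤25).
D: dominated by G (defect rate 1.1≤7.1, unit cost 15≤34, capacity 800≥693, lead time 23≤24).
E: not dominated.
F: not dominated.
G: not dominated (best defect rate).
H: not dominated.
I: not dominated (best unit cost).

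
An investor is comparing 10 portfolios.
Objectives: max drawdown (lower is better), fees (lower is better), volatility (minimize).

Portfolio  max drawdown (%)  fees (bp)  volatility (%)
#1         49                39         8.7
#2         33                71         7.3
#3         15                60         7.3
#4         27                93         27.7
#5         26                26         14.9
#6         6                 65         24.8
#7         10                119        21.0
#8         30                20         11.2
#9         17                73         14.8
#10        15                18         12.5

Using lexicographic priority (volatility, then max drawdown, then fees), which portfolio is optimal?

First minimize volatility: best is 7.3, kept {#2, #3}.
Then minimize max drawdown: best is 15, kept {#3}.

#3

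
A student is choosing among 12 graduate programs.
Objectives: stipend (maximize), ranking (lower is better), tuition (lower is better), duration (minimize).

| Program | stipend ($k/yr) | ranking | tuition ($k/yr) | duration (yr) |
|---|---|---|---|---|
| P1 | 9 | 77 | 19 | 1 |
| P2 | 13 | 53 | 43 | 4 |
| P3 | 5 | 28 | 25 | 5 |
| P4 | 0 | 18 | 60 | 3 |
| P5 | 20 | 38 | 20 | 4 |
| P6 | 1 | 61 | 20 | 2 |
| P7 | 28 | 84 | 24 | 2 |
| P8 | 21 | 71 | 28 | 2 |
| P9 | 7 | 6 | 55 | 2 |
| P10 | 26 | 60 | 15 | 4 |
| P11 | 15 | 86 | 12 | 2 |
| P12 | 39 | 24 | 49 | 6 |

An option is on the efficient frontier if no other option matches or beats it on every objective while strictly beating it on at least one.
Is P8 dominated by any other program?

P1: worse on stipend (9 vs 21).
P2: worse on stipend (13 vs 21).
P3: worse on stipend (5 vs 21).
P4: worse on stipend (0 vs 21).
P5: worse on stipend (20 vs 21).
P6: worse on stipend (1 vs 21).
P7: worse on ranking (84 vs 71).
P9: worse on stipend (7 vs 21).
P10: worse on duration (4 vs 2).
P11: worse on stipend (15 vs 21).
P12: worse on tuition (49 vs 28).
No option is at least as good as P8 on every objective and strictly better on one.

No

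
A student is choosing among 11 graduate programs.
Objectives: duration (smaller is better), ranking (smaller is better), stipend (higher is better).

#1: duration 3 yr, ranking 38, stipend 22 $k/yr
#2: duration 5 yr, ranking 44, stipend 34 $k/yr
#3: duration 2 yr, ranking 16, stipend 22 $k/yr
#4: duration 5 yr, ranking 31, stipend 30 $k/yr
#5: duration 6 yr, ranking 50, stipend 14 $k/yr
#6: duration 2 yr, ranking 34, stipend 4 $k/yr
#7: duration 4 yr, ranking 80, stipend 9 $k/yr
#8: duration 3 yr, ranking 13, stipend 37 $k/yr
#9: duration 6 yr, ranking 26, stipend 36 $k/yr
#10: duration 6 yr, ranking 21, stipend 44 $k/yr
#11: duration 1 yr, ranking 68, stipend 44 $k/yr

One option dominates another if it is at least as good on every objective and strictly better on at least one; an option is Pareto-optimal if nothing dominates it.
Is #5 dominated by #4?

#4 vs #5: duration 5≤6, ranking 31≤50, stipend 30≥14 — #4 is at least as good on every objective with at least one strict improvement.

Yes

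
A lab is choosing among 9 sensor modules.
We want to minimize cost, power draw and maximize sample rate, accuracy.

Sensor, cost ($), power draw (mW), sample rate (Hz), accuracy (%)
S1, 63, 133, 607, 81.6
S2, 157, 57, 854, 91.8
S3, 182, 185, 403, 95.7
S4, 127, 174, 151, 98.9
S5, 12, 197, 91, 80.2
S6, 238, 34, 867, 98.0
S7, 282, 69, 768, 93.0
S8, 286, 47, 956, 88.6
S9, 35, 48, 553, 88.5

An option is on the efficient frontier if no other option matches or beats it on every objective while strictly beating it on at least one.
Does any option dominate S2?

No

S1: worse on power draw (133 vs 57).
S3: worse on cost (182 vs 157).
S4: worse on power draw (174 vs 57).
S5: worse on power draw (197 vs 57).
S6: worse on cost (238 vs 157).
S7: worse on cost (282 vs 157).
S8: worse on cost (286 vs 157).
S9: worse on sample rate (553 vs 854).
No option is at least as good as S2 on every objective and strictly better on one.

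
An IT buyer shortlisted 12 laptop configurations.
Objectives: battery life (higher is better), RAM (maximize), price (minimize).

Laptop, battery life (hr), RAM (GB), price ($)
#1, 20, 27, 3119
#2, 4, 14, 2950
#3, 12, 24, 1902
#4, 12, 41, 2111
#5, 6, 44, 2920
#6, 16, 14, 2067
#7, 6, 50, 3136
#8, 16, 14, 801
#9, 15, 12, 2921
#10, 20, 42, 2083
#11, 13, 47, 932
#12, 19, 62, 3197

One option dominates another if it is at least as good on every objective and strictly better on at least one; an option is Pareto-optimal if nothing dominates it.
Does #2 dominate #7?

No

#2 vs #7: #2 is worse on battery life (4 vs 6), so it does not dominate #7.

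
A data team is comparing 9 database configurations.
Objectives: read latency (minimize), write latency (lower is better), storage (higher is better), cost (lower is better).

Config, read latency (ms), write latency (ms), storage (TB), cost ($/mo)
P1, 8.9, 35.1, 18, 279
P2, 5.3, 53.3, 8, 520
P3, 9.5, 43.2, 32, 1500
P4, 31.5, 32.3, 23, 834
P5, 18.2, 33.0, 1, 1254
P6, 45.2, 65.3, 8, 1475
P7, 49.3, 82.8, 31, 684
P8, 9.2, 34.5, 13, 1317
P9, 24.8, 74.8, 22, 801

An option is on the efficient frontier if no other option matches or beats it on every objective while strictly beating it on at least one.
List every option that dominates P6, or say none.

P1, P2, P4, P8

P1: read latency 8.9≤45.2, write latency 35.1≤65.3, storage 18≥8, cost 279≤1475 — dominates P6.
P2: read latency 5.3≤45.2, write latency 53.3≤65.3, storage 8≥8, cost 520≤1475 — dominates P6.
P4: read latency 31.5≤45.2, write latency 32.3≤65.3, storage 23≥8, cost 834≤1475 — dominates P6.
P8: read latency 9.2≤45.2, write latency 34.5≤65.3, storage 13≥8, cost 1317≤1475 — dominates P6.
Others (P3, P5, P7, P9) are each worse than P6 on at least one objective.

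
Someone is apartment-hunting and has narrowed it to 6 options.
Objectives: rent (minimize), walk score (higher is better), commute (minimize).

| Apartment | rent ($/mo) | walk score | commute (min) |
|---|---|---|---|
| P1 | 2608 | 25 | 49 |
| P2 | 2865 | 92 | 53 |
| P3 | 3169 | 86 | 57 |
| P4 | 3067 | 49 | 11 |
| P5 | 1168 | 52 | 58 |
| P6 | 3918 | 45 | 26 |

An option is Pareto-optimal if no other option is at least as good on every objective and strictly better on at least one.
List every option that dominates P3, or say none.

P2: rent 2865≤3169, walk score 92≥86, commute 53≤57 — dominates P3.
Others (P1, P4, P5, P6) are each worse than P3 on at least one objective.

P2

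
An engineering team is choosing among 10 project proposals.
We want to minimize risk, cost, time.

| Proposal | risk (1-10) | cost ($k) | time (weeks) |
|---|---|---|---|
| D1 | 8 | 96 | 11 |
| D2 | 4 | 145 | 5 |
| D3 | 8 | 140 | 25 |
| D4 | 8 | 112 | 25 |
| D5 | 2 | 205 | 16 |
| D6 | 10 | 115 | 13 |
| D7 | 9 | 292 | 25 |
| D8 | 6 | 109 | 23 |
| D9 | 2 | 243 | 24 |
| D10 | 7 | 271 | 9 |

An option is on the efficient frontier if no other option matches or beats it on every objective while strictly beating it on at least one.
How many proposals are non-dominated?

4

D1: not dominated (best cost).
D2: not dominated (best time).
D3: dominated by D1 (risk 8≤8, cost 96≤140, time 11≤25).
D4: dominated by D1 (risk 8≤8, cost 96≤112, time 11≤25).
D5: not dominated.
D6: dominated by D1 (risk 8≤10, cost 96≤115, time 11≤13).
D7: dominated by D1 (risk 8≤9, cost 96≤292, time 11≤25).
D8: not dominated.
D9: dominated by D5 (risk 2≤2, cost 205≤243, time 16≤24).
D10: dominated by D2 (risk 4≤7, cost 145≤271, time 5≤9).
Pareto-optimal: D1, D2, D5, D8 → 4.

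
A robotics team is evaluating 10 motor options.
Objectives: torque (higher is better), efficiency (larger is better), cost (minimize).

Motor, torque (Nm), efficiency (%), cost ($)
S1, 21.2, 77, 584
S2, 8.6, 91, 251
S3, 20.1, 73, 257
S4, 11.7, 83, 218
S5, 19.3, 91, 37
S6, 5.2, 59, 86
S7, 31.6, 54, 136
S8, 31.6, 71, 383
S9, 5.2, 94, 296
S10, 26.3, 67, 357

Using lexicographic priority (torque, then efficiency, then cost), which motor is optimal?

First maximize torque: best is 31.6, kept {S7, S8}.
Then maximize efficiency: best is 71, kept {S8}.

S8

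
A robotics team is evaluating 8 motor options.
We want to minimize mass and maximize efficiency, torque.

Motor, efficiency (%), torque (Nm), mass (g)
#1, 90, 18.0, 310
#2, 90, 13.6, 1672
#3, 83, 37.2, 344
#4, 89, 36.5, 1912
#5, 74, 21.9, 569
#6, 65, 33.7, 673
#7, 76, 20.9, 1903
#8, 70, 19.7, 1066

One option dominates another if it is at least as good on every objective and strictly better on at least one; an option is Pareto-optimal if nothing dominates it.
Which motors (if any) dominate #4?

none

#1: worse on torque (18.0 vs 36.5).
#2: worse on torque (13.6 vs 36.5).
#3: worse on efficiency (83 vs 89).
#5: worse on efficiency (74 vs 89).
#6: worse on efficiency (65 vs 89).
#7: worse on efficiency (76 vs 89).
#8: worse on efficiency (70 vs 89).
No option dominates #4.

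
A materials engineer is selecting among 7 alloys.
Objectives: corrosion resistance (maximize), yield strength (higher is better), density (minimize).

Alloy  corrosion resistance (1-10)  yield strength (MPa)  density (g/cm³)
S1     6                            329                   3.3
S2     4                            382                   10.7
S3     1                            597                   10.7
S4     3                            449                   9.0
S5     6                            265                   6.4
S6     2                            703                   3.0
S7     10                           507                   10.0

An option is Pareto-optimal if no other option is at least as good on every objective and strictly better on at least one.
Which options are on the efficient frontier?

S1, S4, S6, S7

S1: not dominated.
S2: dominated by S7 (corrosion resistance 10≥4, yield strength 507≥382, density 10.0≤10.7).
S3: dominated by S6 (corrosion resistance 2≥1, yield strength 703≥597, density 3.0≤10.7).
S4: not dominated.
S5: dominated by S1 (corrosion resistance 6≥6, yield strength 329≥265, density 3.3≤6.4).
S6: not dominated (best yield strength).
S7: not dominated (best corrosion resistance).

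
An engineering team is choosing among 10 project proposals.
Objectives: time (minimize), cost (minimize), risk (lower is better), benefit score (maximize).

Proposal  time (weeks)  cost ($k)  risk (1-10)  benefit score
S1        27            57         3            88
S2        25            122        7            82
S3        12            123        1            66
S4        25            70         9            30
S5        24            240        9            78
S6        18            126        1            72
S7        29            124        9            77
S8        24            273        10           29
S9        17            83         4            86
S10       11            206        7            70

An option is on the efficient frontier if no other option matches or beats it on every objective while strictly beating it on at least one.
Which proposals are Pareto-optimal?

S1, S3, S4, S6, S9, S10

S1: not dominated (best cost).
S2: dominated by S9 (time 17≤25, cost 83≤122, risk 4≤7, benefit score 86≥82).
S3: not dominated.
S4: not dominated.
S5: dominated by S9 (time 17≤24, cost 83≤240, risk 4≤9, benefit score 86≥78).
S6: not dominated.
S7: dominated by S1 (time 27≤29, cost 57≤124, risk 3≤9, benefit score 88≥77).
S8: dominated by S3 (time 12≤24, cost 123≤273, risk 1≤10, benefit score 66≥29).
S9: not dominated.
S10: not dominated (best time).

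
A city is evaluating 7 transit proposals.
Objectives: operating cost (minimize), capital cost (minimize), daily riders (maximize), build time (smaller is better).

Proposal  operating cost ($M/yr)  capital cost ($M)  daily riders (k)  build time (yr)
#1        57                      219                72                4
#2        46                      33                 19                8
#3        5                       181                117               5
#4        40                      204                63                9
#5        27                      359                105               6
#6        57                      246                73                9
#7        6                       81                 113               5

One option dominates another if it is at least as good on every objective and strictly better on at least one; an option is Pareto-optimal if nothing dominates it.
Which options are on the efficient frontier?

#1, #2, #3, #7

#1: not dominated (best build time).
#2: not dominated (best capital cost).
#3: not dominated (best operating cost).
#4: dominated by #3 (operating cost 5≤40, capital cost 181≤204, daily riders 117≥63, build time 5≤9).
#5: dominated by #3 (operating cost 5≤27, capital cost 181≤359, daily riders 117≥105, build time 5≤6).
#6: dominated by #3 (operating cost 5≤57, capital cost 181≤246, daily riders 117≥73, build time 5≤9).
#7: not dominated.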